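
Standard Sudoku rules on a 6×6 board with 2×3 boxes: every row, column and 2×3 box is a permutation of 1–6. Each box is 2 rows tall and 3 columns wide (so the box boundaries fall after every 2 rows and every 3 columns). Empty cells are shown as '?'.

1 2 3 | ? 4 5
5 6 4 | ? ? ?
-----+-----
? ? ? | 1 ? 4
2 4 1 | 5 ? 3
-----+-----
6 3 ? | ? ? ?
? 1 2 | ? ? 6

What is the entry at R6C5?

5

R1C4 = 6 (sole candidate).
R3C1 = 3 (sole candidate).
R3C2 = 5 (sole candidate).
R3C3 = 6 (sole candidate).
R3C5 = 2 (sole candidate).
R4C5 = 6 (sole candidate).
R5C3 = 5 (sole candidate).
R5C5 = 1 (sole candidate).
R5C6 = 2 (sole candidate).
R6C1 = 4 (sole candidate).
R6C4 = 3 (sole candidate).
R6C5 = 5: row 6 has {1,2,3,4,6}; col 5 has {1,2,4,6}; box has {1,2,3,6} → only 5 remains.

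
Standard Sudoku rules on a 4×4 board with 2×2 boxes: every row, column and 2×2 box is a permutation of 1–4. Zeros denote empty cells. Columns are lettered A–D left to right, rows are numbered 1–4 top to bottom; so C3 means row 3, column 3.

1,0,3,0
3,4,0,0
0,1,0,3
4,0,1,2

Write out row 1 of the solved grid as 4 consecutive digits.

1234

B1 = 2: row 1 has {1,3}; col 2 has {1,4}; box has {1,3,4} → only 2 remains.
D1 = 4: row 1 has {1,2,3}; col 4 has {2,3}; box has {3} → only 4 remains.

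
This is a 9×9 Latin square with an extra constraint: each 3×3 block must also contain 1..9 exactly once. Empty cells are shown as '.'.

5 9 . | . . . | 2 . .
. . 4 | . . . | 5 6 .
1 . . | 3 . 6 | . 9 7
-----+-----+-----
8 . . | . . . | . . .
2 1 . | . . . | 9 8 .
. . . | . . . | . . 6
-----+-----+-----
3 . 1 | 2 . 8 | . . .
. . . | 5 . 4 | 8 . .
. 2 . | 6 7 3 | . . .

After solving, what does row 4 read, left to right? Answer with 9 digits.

865139742

r2c1 = 7 (sole candidate).
r3c2 = 8 (sole candidate).
r3c3 = 2 (sole candidate).
r3c7 = 4 (sole candidate).
r7c5 = 9 (sole candidate).
r8c5 = 1 (sole candidate).
r9c7 = 1 (sole candidate).
r2c2 = 3 (sole candidate).
r3c5 = 5 (sole candidate).
r1c3 = 6 (sole candidate).
r5c5 = 6 (hidden single in row 5).
r4c2 = 6: in row 4, 6 can only go here (every other open cell in that row sees a 6).
r8c2 = 7 (sole candidate).
r8c3 = 9 (sole candidate).
r9c1 = 4 (sole candidate).
r9c8 = 5 (sole candidate).
r9c9 = 9 (sole candidate).
r6c1 = 9 (sole candidate).
r7c2 = 5 (sole candidate).
r7c9 = 4 (sole candidate).
r8c1 = 6 (sole candidate).
r9c3 = 8 (sole candidate).
r6c2 = 4 (sole candidate).
r7c8 = 7 (sole candidate).
r7c7 = 6 (sole candidate).
r5c4 = 4 (hidden single in row 5).
r1c5 = 4 (hidden single in row 1).
r4c8 = 4: in row 4, 4 can only go here (every other open cell in that row sees a 4).
Singles propagation stalls; r4c7 is still open with candidates {3,7}.
  Try r4c7 = 3: this forces r4c5=2, r5c9=5, r6c7=7, r2c5=8, r2c9=1; then r4c9 has no candidate left — contradiction.
So r4c7 = 7.
r6c7 = 3 (sole candidate).
r5c9 = 5 (sole candidate).
r5c6 = 7 (sole candidate).
r1c6 = 1 (sole candidate).
r1c8 = 3 (sole candidate).
r1c9 = 8 (sole candidate).
r2c9 = 1 (sole candidate).
r4c9 = 2: row 4 has {4,6,7,8}; col 9 has {1,4,5,6,7,8,9}; box has {3,4,5,6,7,8,9} → only 2 remains.
r5c3 = 3 (sole candidate).
r6c8 = 1 (sole candidate).
r8c8 = 2 (sole candidate).
r8c9 = 3 (sole candidate).
r1c4 = 7 (sole candidate).
r4c3 = 5: row 4 has {2,4,6,7,8}; col 3 has {1,2,3,4,6,8,9}; box has {1,2,3,4,6,8,9} → only 5 remains.
r4c5 = 3: row 4 has {2,4,5,6,7,8}; col 5 has {1,4,5,6,7,9}; box has {4,6,7} → only 3 remains.
r4c6 = 9: row 4 has {2,3,4,5,6,7,8}; col 6 has {1,3,4,6,7,8}; box has {3,4,6,7} → only 9 remains.
r6c3 = 7 (sole candidate).
r6c4 = 8 (sole candidate).
r6c5 = 2 (sole candidate).
r6c6 = 5 (sole candidate).
r2c4 = 9 (sole candidate).
r2c5 = 8 (sole candidate).
r2c6 = 2 (sole candidate).
r4c4 = 1: row 4 has {2,3,4,5,6,7,8,9}; col 4 has {2,3,4,5,6,7,8,9}; box has {2,3,4,5,6,7,8,9} → only 1 remains.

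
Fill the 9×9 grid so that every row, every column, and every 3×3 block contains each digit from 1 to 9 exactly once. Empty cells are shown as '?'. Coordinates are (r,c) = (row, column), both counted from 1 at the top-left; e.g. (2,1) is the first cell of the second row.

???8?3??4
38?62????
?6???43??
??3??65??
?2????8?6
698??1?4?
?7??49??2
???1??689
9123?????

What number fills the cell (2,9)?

(1,2) = 5: row 1 has {3,4,8}; col 2 has {1,2,6,7,8,9}; box has {3,6,8} → only 5 remains.
(4,2) = 4: row 4 has {3,5,6}; col 2 has {1,2,5,6,7,8,9}; box has {2,3,6,8,9} → only 4 remains.
(7,4) = 5: row 7 has {2,4,7,9}; col 4 has {1,3,6,8}; box has {1,3,4,9} → only 5 remains.
(7,7) = 1: row 7 has {2,4,5,7,9}; col 7 has {3,5,6,8}; box has {2,6,8,9} → only 1 remains.
(7,8) = 3: row 7 has {1,2,4,5,7,9}; col 8 has {4,8}; box has {1,2,6,8,9} → only 3 remains.
(8,2) = 3: row 8 has {1,6,8,9}; col 2 has {1,2,4,5,6,7,8,9}; box has {1,2,7,9} → only 3 remains.
(8,5) = 7: row 8 has {1,3,6,8,9}; col 5 has {2,4}; box has {1,3,4,5,9} → only 7 remains.
(8,6) = 2: row 8 has {1,3,6,7,8,9}; col 6 has {1,3,4,6,9}; box has {1,3,4,5,7,9} → only 2 remains.
(9,6) = 8: row 9 has {1,2,3,9}; col 6 has {1,2,3,4,6,9}; box has {1,2,3,4,5,7,9} → only 8 remains.
(7,1) = 8: row 7 has {1,2,3,4,5,7,9}; col 1 has {3,6,9}; box has {1,2,3,7,9} → only 8 remains.
(7,3) = 6: row 7 has {1,2,3,4,5,7,8,9}; col 3 has {2,3,8}; box has {1,2,3,7,8,9} → only 6 remains.
(9,5) = 6: row 9 has {1,2,3,8,9}; col 5 has {2,4,7}; box has {1,2,3,4,5,7,8,9} → only 6 remains.
(1,8) = 6: in row 1, 6 can only go here (every other open cell in that row sees a 6).
(2,3) = 4: in row 2, 4 can only go here (every other open cell in that row sees a 4).
(8,3) = 5: row 8 has {1,2,3,6,7,8,9}; col 3 has {2,3,4,6,8}; box has {1,2,3,6,7,8,9} → only 5 remains.
(8,1) = 4: row 8 has {1,2,3,5,6,7,8,9}; col 1 has {3,6,8,9}; box has {1,2,3,5,6,7,8,9} → only 4 remains.
(3,9) = 8: in row 3, 8 can only go here (every other open cell in that row sees an 8).
(4,5) = 8: in row 4, 8 can only go here (every other open cell in that row sees an 8).
(5,5) = 3: in row 5, 3 can only go here (every other open cell in that row sees a 3).
(5,4) = 4: in row 5, 4 can only go here (every other open cell in that row sees a 4).
(6,5) = 5: row 6 has {1,4,6,8,9}; col 5 has {2,3,4,6,7,8}; box has {1,3,4,6,8} → only 5 remains.
(5,6) = 7: row 5 has {2,3,4,6,8}; col 6 has {1,2,3,4,6,8,9}; box has {1,3,4,5,6,8} → only 7 remains.
(6,4) = 2: row 6 has {1,4,5,6,8,9}; col 4 has {1,3,4,5,6,8}; box has {1,3,4,5,6,7,8} → only 2 remains.
(6,7) = 7: row 6 has {1,2,4,5,6,8,9}; col 7 has {1,3,5,6,8}; box has {4,5,6,8} → only 7 remains.
(6,9) = 3: row 6 has {1,2,4,5,6,7,8,9}; col 9 has {2,4,6,8,9}; box has {4,5,6,7,8} → only 3 remains.
(9,7) = 4: row 9 has {1,2,3,6,8,9}; col 7 has {1,3,5,6,7,8}; box has {1,2,3,6,8,9} → only 4 remains.
(2,6) = 5: row 2 has {2,3,4,6,8}; col 6 has {1,2,3,4,6,7,8,9}; box has {2,3,4,6,8} → only 5 remains.
(2,7) = 9: row 2 has {2,3,4,5,6,8}; col 7 has {1,3,4,5,6,7,8}; box has {3,4,6,8} → only 9 remains.
(4,4) = 9: row 4 has {3,4,5,6,8}; col 4 has {1,2,3,4,5,6,8}; box has {1,2,3,4,5,6,7,8} → only 9 remains.
(4,9) = 1: row 4 has {3,4,5,6,8,9}; col 9 has {2,3,4,6,8,9}; box has {3,4,5,6,7,8} → only 1 remains.
(5,3) = 1: row 5 has {2,3,4,6,7,8}; col 3 has {2,3,4,5,6,8}; box has {2,3,4,6,8,9} → only 1 remains.
(5,8) = 9: row 5 has {1,2,3,4,6,7,8}; col 8 has {3,4,6,8}; box has {1,3,4,5,6,7,8} → only 9 remains.
(1,7) = 2: row 1 has {3,4,5,6,8}; col 7 has {1,3,4,5,6,7,8,9}; box has {3,4,6,8,9} → only 2 remains.
(2,9) = 7: row 2 has {2,3,4,5,6,8,9}; col 9 has {1,2,3,4,6,8,9}; box has {2,3,4,6,8,9} → only 7 remains.

7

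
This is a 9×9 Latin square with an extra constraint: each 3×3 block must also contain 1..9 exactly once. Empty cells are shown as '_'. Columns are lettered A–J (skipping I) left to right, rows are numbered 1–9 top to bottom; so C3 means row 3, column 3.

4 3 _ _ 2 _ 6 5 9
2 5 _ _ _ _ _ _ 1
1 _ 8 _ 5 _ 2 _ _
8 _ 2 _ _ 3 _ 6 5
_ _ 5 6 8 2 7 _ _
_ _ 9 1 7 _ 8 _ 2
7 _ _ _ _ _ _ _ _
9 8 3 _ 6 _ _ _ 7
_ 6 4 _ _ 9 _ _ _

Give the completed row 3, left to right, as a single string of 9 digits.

198456273

C1 = 7 (sole candidate).
D1 = 8 (sole candidate).
F1 = 1 (sole candidate).
C2 = 6 (sole candidate).
B3 = 9: row 3 has {1,2,5,8}; col 2 has {3,5,6,8}; box has {1,2,3,4,5,6,7,8} → only 9 remains.
A5 = 3 (sole candidate).
J5 = 4 (sole candidate).
A6 = 6 (sole candidate).
B6 = 4 (sole candidate).
F6 = 5 (sole candidate).
H6 = 3 (sole candidate).
C7 = 1 (sole candidate).
F8 = 4 (sole candidate).
A9 = 5 (sole candidate).
F2 = 7 (sole candidate).
F3 = 6: row 3 has {1,2,5,8,9}; col 6 has {1,2,3,4,5,7,9}; box has {1,2,5,7,8} → only 6 remains.
J3 = 3: row 3 has {1,2,5,6,8,9}; col 9 has {1,2,4,5,7,9}; box has {1,2,5,6,9} → only 3 remains.
B5 = 1 (sole candidate).
H5 = 9 (sole candidate).
B7 = 2 (sole candidate).
E7 = 3 (sole candidate).
F7 = 8 (sole candidate).
H7 = 4 (sole candidate).
J7 = 6 (sole candidate).
E9 = 1 (sole candidate).
G9 = 3 (sole candidate).
J9 = 8 (sole candidate).
G2 = 4 (sole candidate).
H2 = 8 (sole candidate).
D3 = 4: row 3 has {1,2,3,5,6,8,9}; col 4 has {1,6,8}; box has {1,2,5,6,7,8} → only 4 remains.
H3 = 7: row 3 has {1,2,3,4,5,6,8,9}; col 8 has {3,4,5,6,8,9}; box has {1,2,3,4,5,6,8,9} → only 7 remains.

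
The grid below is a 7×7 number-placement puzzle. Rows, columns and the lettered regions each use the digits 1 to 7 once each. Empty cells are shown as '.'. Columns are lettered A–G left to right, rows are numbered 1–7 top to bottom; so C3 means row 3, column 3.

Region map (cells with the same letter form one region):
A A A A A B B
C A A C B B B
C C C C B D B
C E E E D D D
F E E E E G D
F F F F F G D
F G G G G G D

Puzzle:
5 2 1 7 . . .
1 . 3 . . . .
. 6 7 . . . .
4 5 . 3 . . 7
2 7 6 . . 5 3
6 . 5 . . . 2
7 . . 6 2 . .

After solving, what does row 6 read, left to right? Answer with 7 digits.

6154372

B2 = 4: row 2 has {1,3}; col 2 has {2,5,6,7}; region has {1,2,3,5,7} → only 4 remains.
A3 = 3: row 3 has {6,7}; col 1 has {1,2,4,5,6,7}; region has {1,4,6,7} → only 3 remains.
C4 = 2: row 4 has {3,4,5,7}; col 3 has {1,3,5,6,7}; region has {3,5,6,7} → only 2 remains.
C7 = 4: row 7 has {2,6,7}; col 3 has {1,2,3,5,6,7}; region has {2,5,6} → only 4 remains.
E1 = 6: row 1 has {1,2,5,7}; col 5 has {2}; region has {1,2,3,4,5,7} → only 6 remains.
G1 = 4: row 1 has {1,2,5,6,7}; col 7 has {2,3,7}; region has {} → only 4 remains.
E4 = 1: row 4 has {2,3,4,5,7}; col 5 has {2,6}; region has {2,3,7} → only 1 remains.
F4 = 6: row 4 has {1,2,3,4,5,7}; col 6 has {5}; region has {1,2,3,7} → only 6 remains.
E5 = 4: row 5 has {2,3,5,6,7}; col 5 has {1,2,6}; region has {2,3,5,6,7} → only 4 remains.
E6 = 3: row 6 has {2,5,6}; col 5 has {1,2,4,6}; region has {2,5,6,7} → only 3 remains.
G7 = 5: row 7 has {2,4,6,7}; col 7 has {2,3,4,7}; region has {1,2,3,6,7} → only 5 remains.
F1 = 3: row 1 has {1,2,4,5,6,7}; col 6 has {5,6}; region has {4} → only 3 remains.
G2 = 6: row 2 has {1,3,4}; col 7 has {2,3,4,5,7}; region has {3,4} → only 6 remains.
E3 = 5: row 3 has {3,6,7}; col 5 has {1,2,3,4,6}; region has {3,4,6} → only 5 remains.
F3 = 4: row 3 has {3,5,6,7}; col 6 has {3,5,6}; region has {1,2,3,5,6,7} → only 4 remains.
G3 = 1: row 3 has {3,4,5,6,7}; col 7 has {2,3,4,5,6,7}; region has {3,4,5,6} → only 1 remains.
D5 = 1: row 5 has {2,3,4,5,6,7}; col 4 has {3,6,7}; region has {2,3,4,5,6,7} → only 1 remains.
B6 = 1: row 6 has {2,3,5,6}; col 2 has {2,4,5,6,7}; region has {2,3,5,6,7} → only 1 remains.
D6 = 4: row 6 has {1,2,3,5,6}; col 4 has {1,3,6,7}; region has {1,2,3,5,6,7} → only 4 remains.
F6 = 7: row 6 has {1,2,3,4,5,6}; col 6 has {3,4,5,6}; region has {2,4,5,6} → only 7 remains.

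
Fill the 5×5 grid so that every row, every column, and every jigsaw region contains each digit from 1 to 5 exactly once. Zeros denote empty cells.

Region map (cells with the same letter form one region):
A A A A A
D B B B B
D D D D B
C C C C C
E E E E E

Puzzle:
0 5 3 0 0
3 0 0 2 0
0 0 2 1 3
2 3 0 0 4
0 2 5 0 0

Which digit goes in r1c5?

r1c4 = 4: row 1 has {3,5}; col 4 has {1,2}; region has {3,5} → only 4 remains.
r3c2 = 4: row 3 has {1,2,3}; col 2 has {2,3,5}; region has {1,2,3} → only 4 remains.
r4c3 = 1: row 4 has {2,3,4}; col 3 has {2,3,5}; region has {2,3,4} → only 1 remains.
r4c4 = 5: row 4 has {1,2,3,4}; col 4 has {1,2,4}; region has {1,2,3,4} → only 5 remains.
r5c4 = 3: row 5 has {2,5}; col 4 has {1,2,4,5}; region has {2,5} → only 3 remains.
r5c5 = 1: row 5 has {2,3,5}; col 5 has {3,4}; region has {2,3,5} → only 1 remains.
r1c1 = 1: row 1 has {3,4,5}; col 1 has {2,3}; region has {3,4,5} → only 1 remains.
r1c5 = 2: row 1 has {1,3,4,5}; col 5 has {1,3,4}; region has {1,3,4,5} → only 2 remains.

2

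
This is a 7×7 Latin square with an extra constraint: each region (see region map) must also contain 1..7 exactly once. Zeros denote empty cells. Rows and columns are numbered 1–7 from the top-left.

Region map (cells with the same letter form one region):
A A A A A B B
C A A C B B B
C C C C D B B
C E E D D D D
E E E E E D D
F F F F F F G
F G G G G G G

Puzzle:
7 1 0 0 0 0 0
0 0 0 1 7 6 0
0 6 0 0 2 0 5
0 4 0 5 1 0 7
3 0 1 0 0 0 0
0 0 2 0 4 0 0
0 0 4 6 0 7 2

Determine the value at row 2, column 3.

3

row 3, column 1 = 4 (sole candidate).
row 4, column 1 = 2 (sole candidate).
row 4, column 3 = 6 (sole candidate).
row 4, column 6 = 3 (sole candidate).
row 5, column 5 = 5 (sole candidate).
row 5, column 6 = 4 (sole candidate).
row 5, column 7 = 6 (sole candidate).
row 7, column 5 = 3 (sole candidate).
row 1, column 5 = 6 (sole candidate).
row 1, column 6 = 2 (sole candidate).
row 2, column 1 = 5 (sole candidate).
row 2, column 3 = 3: row 2 has {1,5,6,7}; col 3 has {1,2,4,6}; region has {1,6,7} → only 3 remains.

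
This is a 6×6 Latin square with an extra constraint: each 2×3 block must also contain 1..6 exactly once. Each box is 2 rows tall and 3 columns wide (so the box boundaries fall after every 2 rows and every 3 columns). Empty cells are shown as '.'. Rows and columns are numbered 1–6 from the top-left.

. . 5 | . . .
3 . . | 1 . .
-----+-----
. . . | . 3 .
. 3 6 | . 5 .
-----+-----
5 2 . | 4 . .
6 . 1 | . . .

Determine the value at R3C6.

R4C4 = 2: row 4 has {3,5,6}; col 4 has {1,4}; box has {3,5} → only 2 remains.
R5C3 = 3: row 5 has {2,4,5}; col 3 has {1,5,6}; box has {1,2,5,6} → only 3 remains.
R6C2 = 4: row 6 has {1,6}; col 2 has {2,3}; box has {1,2,3,5,6} → only 4 remains.
R6C5 = 2: row 6 has {1,4,6}; col 5 has {3,5}; box has {4} → only 2 remains.
R2C2 = 6: row 2 has {1,3}; col 2 has {2,3,4}; box has {3,5} → only 6 remains.
R2C5 = 4: row 2 has {1,3,6}; col 5 has {2,3,5}; box has {1} → only 4 remains.
R3C4 = 6: row 3 has {3}; col 4 has {1,2,4}; box has {2,3,5} → only 6 remains.
R1C2 = 1: row 1 has {5}; col 2 has {2,3,4,6}; box has {3,5,6} → only 1 remains.
R1C4 = 3: row 1 has {1,5}; col 4 has {1,2,4,6}; box has {1,4} → only 3 remains.
R1C5 = 6: row 1 has {1,3,5}; col 5 has {2,3,4,5}; box has {1,3,4} → only 6 remains.
R1C6 = 2: row 1 has {1,3,5,6}; col 6 has {}; box has {1,3,4,6} → only 2 remains.
R2C3 = 2: row 2 has {1,3,4,6}; col 3 has {1,3,5,6}; box has {1,3,5,6} → only 2 remains.
R2C6 = 5: row 2 has {1,2,3,4,6}; col 6 has {2}; box has {1,2,3,4,6} → only 5 remains.
R3C2 = 5: row 3 has {3,6}; col 2 has {1,2,3,4,6}; box has {3,6} → only 5 remains.
R3C3 = 4: row 3 has {3,5,6}; col 3 has {1,2,3,5,6}; box has {3,5,6} → only 4 remains.
R3C6 = 1: row 3 has {3,4,5,6}; col 6 has {2,5}; box has {2,3,5,6} → only 1 remains.

1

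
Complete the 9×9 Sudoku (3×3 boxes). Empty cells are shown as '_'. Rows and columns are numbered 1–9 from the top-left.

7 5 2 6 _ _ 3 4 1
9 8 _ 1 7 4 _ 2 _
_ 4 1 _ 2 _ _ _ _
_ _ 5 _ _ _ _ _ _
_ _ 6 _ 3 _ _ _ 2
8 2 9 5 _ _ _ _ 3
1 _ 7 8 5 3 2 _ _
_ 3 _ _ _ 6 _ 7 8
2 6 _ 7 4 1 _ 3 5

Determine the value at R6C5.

6

R2C3 = 3: row 2 has {1,2,4,7,8,9}; col 3 has {1,2,5,6,7,9}; box has {1,2,4,5,7,8,9} → only 3 remains.
R2C9 = 6: row 2 has {1,2,3,4,7,8,9}; col 9 has {1,2,3,5,8}; box has {1,2,3,4} → only 6 remains.
R3C1 = 6: row 3 has {1,2,4}; col 1 has {1,2,7,8,9}; box has {1,2,3,4,5,7,8,9} → only 6 remains.
R5C1 = 4: row 5 has {2,3,6}; col 1 has {1,2,6,7,8,9}; box has {2,5,6,8,9} → only 4 remains.
R5C4 = 9: row 5 has {2,3,4,6}; col 4 has {1,5,6,7,8}; box has {3,5} → only 9 remains.
R6C6 = 7: row 6 has {2,3,5,8,9}; col 6 has {1,3,4,6}; box has {3,5,9} → only 7 remains.
R7C2 = 9: row 7 has {1,2,3,5,7,8}; col 2 has {2,3,4,5,6,8}; box has {1,2,3,6,7} → only 9 remains.
R7C8 = 6: row 7 has {1,2,3,5,7,8,9}; col 8 has {2,3,4,7}; box has {2,3,5,7,8} → only 6 remains.
R7C9 = 4: row 7 has {1,2,3,5,6,7,8,9}; col 9 has {1,2,3,5,6,8}; box has {2,3,5,6,7,8} → only 4 remains.
R8C1 = 5: row 8 has {3,6,7,8}; col 1 has {1,2,4,6,7,8,9}; box has {1,2,3,6,7,9} → only 5 remains.
R8C3 = 4: row 8 has {3,5,6,7,8}; col 3 has {1,2,3,5,6,7,9}; box has {1,2,3,5,6,7,9} → only 4 remains.
R8C4 = 2: row 8 has {3,4,5,6,7,8}; col 4 has {1,5,6,7,8,9}; box has {1,3,4,5,6,7,8} → only 2 remains.
R8C5 = 9: row 8 has {2,3,4,5,6,7,8}; col 5 has {2,3,4,5,7}; box has {1,2,3,4,5,6,7,8} → only 9 remains.
R8C7 = 1: row 8 has {2,3,4,5,6,7,8,9}; col 7 has {2,3}; box has {2,3,4,5,6,7,8} → only 1 remains.
R9C3 = 8: row 9 has {1,2,3,4,5,6,7}; col 3 has {1,2,3,4,5,6,7,9}; box has {1,2,3,4,5,6,7,9} → only 8 remains.
R9C7 = 9: row 9 has {1,2,3,4,5,6,7,8}; col 7 has {1,2,3}; box has {1,2,3,4,5,6,7,8} → only 9 remains.
R1C5 = 8: row 1 has {1,2,3,4,5,6,7}; col 5 has {2,3,4,5,7,9}; box has {1,2,4,6,7} → only 8 remains.
R1C6 = 9: row 1 has {1,2,3,4,5,6,7,8}; col 6 has {1,3,4,6,7}; box has {1,2,4,6,7,8} → only 9 remains.
R2C7 = 5: row 2 has {1,2,3,4,6,7,8,9}; col 7 has {1,2,3,9}; box has {1,2,3,4,6} → only 5 remains.
R3C4 = 3: row 3 has {1,2,4,6}; col 4 has {1,2,5,6,7,8,9}; box has {1,2,4,6,7,8,9} → only 3 remains.
R3C6 = 5: row 3 has {1,2,3,4,6}; col 6 has {1,3,4,6,7,9}; box has {1,2,3,4,6,7,8,9} → only 5 remains.
R4C1 = 3: row 4 has {5}; col 1 has {1,2,4,5,6,7,8,9}; box has {2,4,5,6,8,9} → only 3 remains.
R4C4 = 4: row 4 has {3,5}; col 4 has {1,2,3,5,6,7,8,9}; box has {3,5,7,9} → only 4 remains.
R5C6 = 8: row 5 has {2,3,4,6,9}; col 6 has {1,3,4,5,6,7,9}; box has {3,4,5,7,9} → only 8 remains.
R5C7 = 7: row 5 has {2,3,4,6,8,9}; col 7 has {1,2,3,5,9}; box has {2,3} → only 7 remains.
R6C8 = 1: row 6 has {2,3,5,7,8,9}; col 8 has {2,3,4,6,7}; box has {2,3,7} → only 1 remains.
R3C7 = 8: row 3 has {1,2,3,4,5,6}; col 7 has {1,2,3,5,7,9}; box has {1,2,3,4,5,6} → only 8 remains.
R3C8 = 9: row 3 has {1,2,3,4,5,6,8}; col 8 has {1,2,3,4,6,7}; box has {1,2,3,4,5,6,8} → only 9 remains.
R3C9 = 7: row 3 has {1,2,3,4,5,6,8,9}; col 9 has {1,2,3,4,5,6,8}; box has {1,2,3,4,5,6,8,9} → only 7 remains.
R4C6 = 2: row 4 has {3,4,5}; col 6 has {1,3,4,5,6,7,8,9}; box has {3,4,5,7,8,9} → only 2 remains.
R4C7 = 6: row 4 has {2,3,4,5}; col 7 has {1,2,3,5,7,8,9}; box has {1,2,3,7} → only 6 remains.
R4C8 = 8: row 4 has {2,3,4,5,6}; col 8 has {1,2,3,4,6,7,9}; box has {1,2,3,6,7} → only 8 remains.
R4C9 = 9: row 4 has {2,3,4,5,6,8}; col 9 has {1,2,3,4,5,6,7,8}; box has {1,2,3,6,7,8} → only 9 remains.
R5C2 = 1: row 5 has {2,3,4,6,7,8,9}; col 2 has {2,3,4,5,6,8,9}; box has {2,3,4,5,6,8,9} → only 1 remains.
R5C8 = 5: row 5 has {1,2,3,4,6,7,8,9}; col 8 has {1,2,3,4,6,7,8,9}; box has {1,2,3,6,7,8,9} → only 5 remains.
R6C5 = 6: row 6 has {1,2,3,5,7,8,9}; col 5 has {2,3,4,5,7,8,9}; box has {2,3,4,5,7,8,9} → only 6 remains.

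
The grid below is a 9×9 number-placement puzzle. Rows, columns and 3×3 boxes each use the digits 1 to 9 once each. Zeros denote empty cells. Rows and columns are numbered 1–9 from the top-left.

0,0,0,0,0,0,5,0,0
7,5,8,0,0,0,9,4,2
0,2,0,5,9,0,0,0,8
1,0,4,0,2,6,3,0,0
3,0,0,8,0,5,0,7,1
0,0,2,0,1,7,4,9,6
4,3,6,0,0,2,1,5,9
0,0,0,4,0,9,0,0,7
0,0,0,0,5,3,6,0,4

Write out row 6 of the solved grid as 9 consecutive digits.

r1c9 = 3: row 1 has {5}; col 9 has {1,2,4,6,7,8,9}; box has {2,4,5,8,9} → only 3 remains.
r2c6 = 1: row 2 has {2,4,5,7,8,9}; col 6 has {2,3,5,6,7,9}; box has {5,9} → only 1 remains.
r3c1 = 6: row 3 has {2,5,8,9}; col 1 has {1,3,4,7}; box has {2,5,7,8} → only 6 remains.
r3c6 = 4: row 3 has {2,5,6,8,9}; col 6 has {1,2,3,5,6,7,9}; box has {1,5,9} → only 4 remains.
r3c7 = 7: row 3 has {2,4,5,6,8,9}; col 7 has {1,3,4,5,6,9}; box has {2,3,4,5,8,9} → only 7 remains.
r3c8 = 1: row 3 has {2,4,5,6,7,8,9}; col 8 has {4,5,7,9}; box has {2,3,4,5,7,8,9} → only 1 remains.
r4c4 = 9: row 4 has {1,2,3,4,6}; col 4 has {4,5,8}; box has {1,2,5,6,7,8} → only 9 remains.
r4c8 = 8: row 4 has {1,2,3,4,6,9}; col 8 has {1,4,5,7,9}; box has {1,3,4,6,7,9} → only 8 remains.
r4c9 = 5: row 4 has {1,2,3,4,6,8,9}; col 9 has {1,2,3,4,6,7,8,9}; box has {1,3,4,6,7,8,9} → only 5 remains.
r5c3 = 9: row 5 has {1,3,5,7,8}; col 3 has {2,4,6,8}; box has {1,2,3,4} → only 9 remains.
r5c5 = 4: row 5 has {1,3,5,7,8,9}; col 5 has {1,2,5,9}; box has {1,2,5,6,7,8,9} → only 4 remains.
r5c7 = 2: row 5 has {1,3,4,5,7,8,9}; col 7 has {1,3,4,5,6,7,9}; box has {1,3,4,5,6,7,8,9} → only 2 remains.
r6c2 = 8: row 6 has {1,2,4,6,7,9}; col 2 has {2,3,5}; box has {1,2,3,4,9} → only 8 remains.
r6c4 = 3: row 6 has {1,2,4,6,7,8,9}; col 4 has {4,5,8,9}; box has {1,2,4,5,6,7,8,9} → only 3 remains.
r7c4 = 7: row 7 has {1,2,3,4,5,6,9}; col 4 has {3,4,5,8,9}; box has {2,3,4,5,9} → only 7 remains.
r7c5 = 8: row 7 has {1,2,3,4,5,6,7,9}; col 5 has {1,2,4,5,9}; box has {2,3,4,5,7,9} → only 8 remains.
r8c2 = 1: row 8 has {4,7,9}; col 2 has {2,3,5,8}; box has {3,4,6} → only 1 remains.
r8c3 = 5: row 8 has {1,4,7,9}; col 3 has {2,4,6,8,9}; box has {1,3,4,6} → only 5 remains.
r8c5 = 6: row 8 has {1,4,5,7,9}; col 5 has {1,2,4,5,8,9}; box has {2,3,4,5,7,8,9} → only 6 remains.
r8c7 = 8: row 8 has {1,4,5,6,7,9}; col 7 has {1,2,3,4,5,6,7,9}; box has {1,4,5,6,7,9} → only 8 remains.
r9c3 = 7: row 9 has {3,4,5,6}; col 3 has {2,4,5,6,8,9}; box has {1,3,4,5,6} → only 7 remains.
r9c4 = 1: row 9 has {3,4,5,6,7}; col 4 has {3,4,5,7,8,9}; box has {2,3,4,5,6,7,8,9} → only 1 remains.
r9c8 = 2: row 9 has {1,3,4,5,6,7}; col 8 has {1,4,5,7,8,9}; box has {1,4,5,6,7,8,9} → only 2 remains.
r1c1 = 9: row 1 has {3,5}; col 1 has {1,3,4,6,7}; box has {2,5,6,7,8} → only 9 remains.
r1c2 = 4: row 1 has {3,5,9}; col 2 has {1,2,3,5,8}; box has {2,5,6,7,8,9} → only 4 remains.
r1c3 = 1: row 1 has {3,4,5,9}; col 3 has {2,4,5,6,7,8,9}; box has {2,4,5,6,7,8,9} → only 1 remains.
r1c5 = 7: row 1 has {1,3,4,5,9}; col 5 has {1,2,4,5,6,8,9}; box has {1,4,5,9} → only 7 remains.
r1c6 = 8: row 1 has {1,3,4,5,7,9}; col 6 has {1,2,3,4,5,6,7,9}; box has {1,4,5,7,9} → only 8 remains.
r1c8 = 6: row 1 has {1,3,4,5,7,8,9}; col 8 has {1,2,4,5,7,8,9}; box has {1,2,3,4,5,7,8,9} → only 6 remains.
r2c4 = 6: row 2 has {1,2,4,5,7,8,9}; col 4 has {1,3,4,5,7,8,9}; box has {1,4,5,7,8,9} → only 6 remains.
r2c5 = 3: row 2 has {1,2,4,5,6,7,8,9}; col 5 has {1,2,4,5,6,7,8,9}; box has {1,4,5,6,7,8,9} → only 3 remains.
r3c3 = 3: row 3 has {1,2,4,5,6,7,8,9}; col 3 has {1,2,4,5,6,7,8,9}; box has {1,2,4,5,6,7,8,9} → only 3 remains.
r4c2 = 7: row 4 has {1,2,3,4,5,6,8,9}; col 2 has {1,2,3,4,5,8}; box has {1,2,3,4,8,9} → only 7 remains.
r5c2 = 6: row 5 has {1,2,3,4,5,7,8,9}; col 2 has {1,2,3,4,5,7,8}; box has {1,2,3,4,7,8,9} → only 6 remains.
r6c1 = 5: row 6 has {1,2,3,4,6,7,8,9}; col 1 has {1,3,4,6,7,9}; box has {1,2,3,4,6,7,8,9} → only 5 remains.

582317496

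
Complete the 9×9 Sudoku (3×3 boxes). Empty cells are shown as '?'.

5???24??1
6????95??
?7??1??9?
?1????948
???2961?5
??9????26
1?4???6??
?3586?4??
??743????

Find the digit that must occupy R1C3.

8

R1C2 = 9: in row 1, 9 can only go here (every other open cell in that row sees a 9).
R2C3 = 1: in row 2, 1 can only go here (every other open cell in that row sees a 1).
R3C4 = 6: in row 3, 6 can only go here (every other open cell in that row sees a 6).
R1C8 = 6: in row 1, 6 can only go here (every other open cell in that row sees a 6).
R3C6 = 5: in row 3, 5 can only go here (every other open cell in that row sees a 5).
R4C3 = 6: in row 4, 6 can only go here (every other open cell in that row sees a 6).
R4C1 = 2: in row 4, 2 can only go here (every other open cell in that row sees a 2).
R8C1 = 9: row 8 has {3,4,5,6,8}; col 1 has {1,2,5,6}; box has {1,3,4,5,7} → only 9 remains.
R9C1 = 8: row 9 has {3,4,7}; col 1 has {1,2,5,6,9}; box has {1,3,4,5,7,9} → only 8 remains.
R9C7 = 2: row 9 has {3,4,7,8}; col 7 has {1,4,5,6,9}; box has {4,6} → only 2 remains.
R9C9 = 9: row 9 has {2,3,4,7,8}; col 9 has {1,5,6,8}; box has {2,4,6} → only 9 remains.
R7C2 = 2: row 7 has {1,4,6}; col 2 has {1,3,7,9}; box has {1,3,4,5,7,8,9} → only 2 remains.
R7C6 = 7: row 7 has {1,2,4,6}; col 6 has {4,5,6,9}; box has {3,4,6,8} → only 7 remains.
R7C9 = 3: row 7 has {1,2,4,6,7}; col 9 has {1,5,6,8,9}; box has {2,4,6,9} → only 3 remains.
R8C9 = 7: row 8 has {3,4,5,6,8,9}; col 9 has {1,3,5,6,8,9}; box has {2,3,4,6,9} → only 7 remains.
R9C2 = 6: row 9 has {2,3,4,7,8,9}; col 2 has {1,2,3,7,9}; box has {1,2,3,4,5,7,8,9} → only 6 remains.
R9C6 = 1: row 9 has {2,3,4,6,7,8,9}; col 6 has {4,5,6,7,9}; box has {3,4,6,7,8} → only 1 remains.
R9C8 = 5: row 9 has {1,2,3,4,6,7,8,9}; col 8 has {2,4,6,9}; box has {2,3,4,6,7,9} → only 5 remains.
R4C6 = 3: row 4 has {1,2,4,6,8,9}; col 6 has {1,4,5,6,7,9}; box has {2,6,9} → only 3 remains.
R6C6 = 8: row 6 has {2,6,9}; col 6 has {1,3,4,5,6,7,9}; box has {2,3,6,9} → only 8 remains.
R7C5 = 5: row 7 has {1,2,3,4,6,7}; col 5 has {1,2,3,6,9}; box has {1,3,4,6,7,8} → only 5 remains.
R7C8 = 8: row 7 has {1,2,3,4,5,6,7}; col 8 has {2,4,5,6,9}; box has {2,3,4,5,6,7,9} → only 8 remains.
R8C6 = 2: row 8 has {3,4,5,6,7,8,9}; col 6 has {1,3,4,5,6,7,8,9}; box has {1,3,4,5,6,7,8} → only 2 remains.
R8C8 = 1: row 8 has {2,3,4,5,6,7,8,9}; col 8 has {2,4,5,6,8,9}; box has {2,3,4,5,6,7,8,9} → only 1 remains.
R4C5 = 7: row 4 has {1,2,3,4,6,8,9}; col 5 has {1,2,3,5,6,9}; box has {2,3,6,8,9} → only 7 remains.
R6C5 = 4: row 6 has {2,6,8,9}; col 5 has {1,2,3,5,6,7,9}; box has {2,3,6,7,8,9} → only 4 remains.
R7C4 = 9: row 7 has {1,2,3,4,5,6,7,8}; col 4 has {2,4,6,8}; box has {1,2,3,4,5,6,7,8} → only 9 remains.
R2C5 = 8: row 2 has {1,5,6,9}; col 5 has {1,2,3,4,5,6,7,9}; box has {1,2,4,5,6,9} → only 8 remains.
R4C4 = 5: row 4 has {1,2,3,4,6,7,8,9}; col 4 has {2,4,6,8,9}; box has {2,3,4,6,7,8,9} → only 5 remains.
R6C2 = 5: row 6 has {2,4,6,8,9}; col 2 has {1,2,3,6,7,9}; box has {1,2,6,9} → only 5 remains.
R6C4 = 1: row 6 has {2,4,5,6,8,9}; col 4 has {2,4,5,6,8,9}; box has {2,3,4,5,6,7,8,9} → only 1 remains.
R2C2 = 4: row 2 has {1,5,6,8,9}; col 2 has {1,2,3,5,6,7,9}; box has {1,5,6,7,9} → only 4 remains.
R2C9 = 2: row 2 has {1,4,5,6,8,9}; col 9 has {1,3,5,6,7,8,9}; box has {1,5,6,9} → only 2 remains.
R3C1 = 3: row 3 has {1,5,6,7,9}; col 1 has {1,2,5,6,8,9}; box has {1,4,5,6,7,9} → only 3 remains.
R3C7 = 8: row 3 has {1,3,5,6,7,9}; col 7 has {1,2,4,5,6,9}; box has {1,2,5,6,9} → only 8 remains.
R3C9 = 4: row 3 has {1,3,5,6,7,8,9}; col 9 has {1,2,3,5,6,7,8,9}; box has {1,2,5,6,8,9} → only 4 remains.
R5C2 = 8: row 5 has {1,2,5,6,9}; col 2 has {1,2,3,4,5,6,7,9}; box has {1,2,5,6,9} → only 8 remains.
R5C3 = 3: row 5 has {1,2,5,6,8,9}; col 3 has {1,4,5,6,7,9}; box has {1,2,5,6,8,9} → only 3 remains.
R5C8 = 7: row 5 has {1,2,3,5,6,8,9}; col 8 has {1,2,4,5,6,8,9}; box has {1,2,4,5,6,8,9} → only 7 remains.
R6C1 = 7: row 6 has {1,2,4,5,6,8,9}; col 1 has {1,2,3,5,6,8,9}; box has {1,2,3,5,6,8,9} → only 7 remains.
R6C7 = 3: row 6 has {1,2,4,5,6,7,8,9}; col 7 has {1,2,4,5,6,8,9}; box has {1,2,4,5,6,7,8,9} → only 3 remains.
R1C3 = 8: row 1 has {1,2,4,5,6,9}; col 3 has {1,3,4,5,6,7,9}; box has {1,3,4,5,6,7,9} → only 8 remains.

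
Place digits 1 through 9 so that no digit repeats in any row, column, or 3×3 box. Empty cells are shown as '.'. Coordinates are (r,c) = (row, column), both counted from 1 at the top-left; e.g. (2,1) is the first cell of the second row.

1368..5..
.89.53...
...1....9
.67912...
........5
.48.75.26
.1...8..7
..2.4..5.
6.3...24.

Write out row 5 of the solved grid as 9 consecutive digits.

(1,8) = 7: row 1 has {1,3,5,6,8}; col 8 has {2,4,5}; box has {5,9} → only 7 remains.
(5,3) = 1: row 5 has {5}; col 3 has {2,3,6,7,8,9}; box has {4,6,7,8} → only 1 remains.
(6,4) = 3: row 6 has {2,4,5,6,7,8}; col 4 has {1,8,9}; box has {1,2,5,7,9} → only 3 remains.
(9,5) = 9: row 9 has {2,3,4,6}; col 5 has {1,4,5,7}; box has {4,8} → only 9 remains.
(1,5) = 2: row 1 has {1,3,5,6,7,8}; col 5 has {1,4,5,7,9}; box has {1,3,5,8} → only 2 remains.
(1,9) = 4: row 1 has {1,2,3,5,6,7,8}; col 9 has {5,6,7,9}; box has {5,7,9} → only 4 remains.
(3,5) = 6: row 3 has {1,9}; col 5 has {1,2,4,5,7,9}; box has {1,2,3,5,8} → only 6 remains.
(5,5) = 8: row 5 has {1,5}; col 5 has {1,2,4,5,6,7,9}; box has {1,2,3,5,7,9} → only 8 remains.
(6,1) = 9: row 6 has {2,3,4,5,6,7,8}; col 1 has {1,6}; box has {1,4,6,7,8} → only 9 remains.
(6,7) = 1: row 6 has {2,3,4,5,6,7,8,9}; col 7 has {2,5}; box has {2,5,6} → only 1 remains.
(7,5) = 3: row 7 has {1,7,8}; col 5 has {1,2,4,5,6,7,8,9}; box has {4,8,9} → only 3 remains.
(1,6) = 9: row 1 has {1,2,3,4,5,6,7,8}; col 6 has {2,3,5,8}; box has {1,2,3,5,6,8} → only 9 remains.
(2,7) = 6: row 2 has {3,5,8,9}; col 7 has {1,2,5}; box has {4,5,7,9} → only 6 remains.
(2,8) = 1: row 2 has {3,5,6,8,9}; col 8 has {2,4,5,7}; box has {4,5,6,7,9} → only 1 remains.
(2,9) = 2: row 2 has {1,3,5,6,8,9}; col 9 has {4,5,6,7,9}; box has {1,4,5,6,7,9} → only 2 remains.
(5,2) = 2: row 5 has {1,5,8}; col 2 has {1,3,4,6,8}; box has {1,4,6,7,8,9} → only 2 remains.
(7,7) = 9: row 7 has {1,3,7,8}; col 7 has {1,2,5,6}; box has {2,4,5,7} → only 9 remains.
(7,8) = 6: row 7 has {1,3,7,8,9}; col 8 has {1,2,4,5,7}; box has {2,4,5,7,9} → only 6 remains.
(5,1) = 3: row 5 has {1,2,5,8}; col 1 has {1,6,9}; box has {1,2,4,6,7,8,9} → only 3 remains.
(5,8) = 9: row 5 has {1,2,3,5,8}; col 8 has {1,2,4,5,6,7}; box has {1,2,5,6} → only 9 remains.
(4,1) = 5: row 4 has {1,2,6,7,9}; col 1 has {1,3,6,9}; box has {1,2,3,4,6,7,8,9} → only 5 remains.
(7,1) = 4: row 7 has {1,3,6,7,8,9}; col 1 has {1,3,5,6,9}; box has {1,2,3,6} → only 4 remains.
(7,3) = 5: row 7 has {1,3,4,6,7,8,9}; col 3 has {1,2,3,6,7,8,9}; box has {1,2,3,4,6} → only 5 remains.
(7,4) = 2: row 7 has {1,3,4,5,6,7,8,9}; col 4 has {1,3,8,9}; box has {3,4,8,9} → only 2 remains.
(9,2) = 7: row 9 has {2,3,4,6,9}; col 2 has {1,2,3,4,6,8}; box has {1,2,3,4,5,6} → only 7 remains.
(9,4) = 5: row 9 has {2,3,4,6,7,9}; col 4 has {1,2,3,8,9}; box has {2,3,4,8,9} → only 5 remains.
(9,6) = 1: row 9 has {2,3,4,5,6,7,9}; col 6 has {2,3,5,8,9}; box has {2,3,4,5,8,9} → only 1 remains.
(9,9) = 8: row 9 has {1,2,3,4,5,6,7,9}; col 9 has {2,4,5,6,7,9}; box has {2,4,5,6,7,9} → only 8 remains.
(2,1) = 7: row 2 has {1,2,3,5,6,8,9}; col 1 has {1,3,4,5,6,9}; box has {1,3,6,8,9} → only 7 remains.
(2,4) = 4: row 2 has {1,2,3,5,6,7,8,9}; col 4 has {1,2,3,5,8,9}; box has {1,2,3,5,6,8,9} → only 4 remains.
(3,1) = 2: row 3 has {1,6,9}; col 1 has {1,3,4,5,6,7,9}; box has {1,3,6,7,8,9} → only 2 remains.
(3,2) = 5: row 3 has {1,2,6,9}; col 2 has {1,2,3,4,6,7,8}; box has {1,2,3,6,7,8,9} → only 5 remains.
(3,3) = 4: row 3 has {1,2,5,6,9}; col 3 has {1,2,3,5,6,7,8,9}; box has {1,2,3,5,6,7,8,9} → only 4 remains.
(3,6) = 7: row 3 has {1,2,4,5,6,9}; col 6 has {1,2,3,5,8,9}; box has {1,2,3,4,5,6,8,9} → only 7 remains.
(4,9) = 3: row 4 has {1,2,5,6,7,9}; col 9 has {2,4,5,6,7,8,9}; box has {1,2,5,6,9} → only 3 remains.
(5,4) = 6: row 5 has {1,2,3,5,8,9}; col 4 has {1,2,3,4,5,8,9}; box has {1,2,3,5,7,8,9} → only 6 remains.
(5,6) = 4: row 5 has {1,2,3,5,6,8,9}; col 6 has {1,2,3,5,7,8,9}; box has {1,2,3,5,6,7,8,9} → only 4 remains.
(5,7) = 7: row 5 has {1,2,3,4,5,6,8,9}; col 7 has {1,2,5,6,9}; box has {1,2,3,5,6,9} → only 7 remains.

321684795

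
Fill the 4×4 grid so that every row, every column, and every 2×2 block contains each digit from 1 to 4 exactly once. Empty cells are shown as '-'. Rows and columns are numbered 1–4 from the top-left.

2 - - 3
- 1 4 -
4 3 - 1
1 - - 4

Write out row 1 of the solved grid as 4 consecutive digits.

2413

r1c2 = 4: row 1 has {2,3}; col 2 has {1,3}; box has {1,2} → only 4 remains.
r1c3 = 1: row 1 has {2,3,4}; col 3 has {4}; box has {3,4} → only 1 remains.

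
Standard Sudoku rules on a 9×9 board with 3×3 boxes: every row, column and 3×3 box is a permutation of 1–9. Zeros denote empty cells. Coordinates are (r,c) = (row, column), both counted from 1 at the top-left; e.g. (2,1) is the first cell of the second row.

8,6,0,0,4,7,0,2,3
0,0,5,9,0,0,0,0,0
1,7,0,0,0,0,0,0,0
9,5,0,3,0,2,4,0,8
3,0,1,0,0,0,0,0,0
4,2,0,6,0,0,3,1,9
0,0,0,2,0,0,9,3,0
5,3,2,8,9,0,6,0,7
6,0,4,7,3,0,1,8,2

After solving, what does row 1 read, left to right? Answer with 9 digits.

869147523

(1,3) = 9: row 1 has {2,3,4,6,7,8}; col 3 has {1,2,4,5}; box has {1,5,6,7,8} → only 9 remains.
(1,7) = 5: row 1 has {2,3,4,6,7,8,9}; col 7 has {1,3,4,6,9}; box has {2,3} → only 5 remains.
(2,1) = 2 (sole candidate).
(2,2) = 4 (sole candidate).
(3,3) = 3 (sole candidate).
(3,4) = 5 (sole candidate).
(3,7) = 8 (sole candidate).
(5,2) = 8 (sole candidate).
(5,4) = 4 (sole candidate).
(6,3) = 7 (sole candidate).
(7,1) = 7 (sole candidate).
(7,2) = 1 (sole candidate).
(7,3) = 8 (sole candidate).
(8,8) = 4 (sole candidate).
(9,2) = 9 (sole candidate).
(9,6) = 5 (sole candidate).
(1,4) = 1: row 1 has {2,3,4,5,6,7,8,9}; col 4 has {2,3,4,5,6,7,8,9}; box has {4,5,7,9} → only 1 remains.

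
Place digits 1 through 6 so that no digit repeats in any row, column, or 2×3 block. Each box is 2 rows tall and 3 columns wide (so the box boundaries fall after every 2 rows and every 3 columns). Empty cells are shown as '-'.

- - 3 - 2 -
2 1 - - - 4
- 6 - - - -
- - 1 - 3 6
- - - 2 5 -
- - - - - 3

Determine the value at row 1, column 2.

row 2, column 5 = 6: row 2 has {1,2,4}; col 5 has {2,3,5}; box has {2,4} → only 6 remains.
row 5, column 6 = 1: row 5 has {2,5}; col 6 has {3,4,6}; box has {2,3,5} → only 1 remains.
row 6, column 5 = 4: row 6 has {3}; col 5 has {2,3,5,6}; box has {1,2,3,5} → only 4 remains.
row 1, column 6 = 5: row 1 has {2,3}; col 6 has {1,3,4,6}; box has {2,4,6} → only 5 remains.
row 2, column 3 = 5: row 2 has {1,2,4,6}; col 3 has {1,3}; box has {1,2,3} → only 5 remains.
row 2, column 4 = 3: row 2 has {1,2,4,5,6}; col 4 has {2}; box has {2,4,5,6} → only 3 remains.
row 3, column 5 = 1: row 3 has {6}; col 5 has {2,3,4,5,6}; box has {3,6} → only 1 remains.
row 3, column 6 = 2: row 3 has {1,6}; col 6 has {1,3,4,5,6}; box has {1,3,6} → only 2 remains.
row 6, column 4 = 6: row 6 has {3,4}; col 4 has {2,3}; box has {1,2,3,4,5} → only 6 remains.
row 1, column 2 = 4: row 1 has {2,3,5}; col 2 has {1,6}; box has {1,2,3,5} → only 4 remains.

4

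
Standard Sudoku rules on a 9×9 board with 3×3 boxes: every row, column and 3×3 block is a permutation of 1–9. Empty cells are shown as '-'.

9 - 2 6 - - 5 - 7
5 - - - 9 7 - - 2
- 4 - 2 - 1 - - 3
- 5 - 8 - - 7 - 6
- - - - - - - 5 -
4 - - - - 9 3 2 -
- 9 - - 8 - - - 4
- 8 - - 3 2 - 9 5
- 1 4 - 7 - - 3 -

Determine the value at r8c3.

r1c2 = 3: row 1 has {2,5,6,7,9}; col 2 has {1,4,5,8,9}; box has {2,4,5,9} → only 3 remains.
r1c5 = 4: row 1 has {2,3,5,6,7,9}; col 5 has {3,7,8,9}; box has {1,2,6,7,9} → only 4 remains.
r1c6 = 8: row 1 has {2,3,4,5,6,7,9}; col 6 has {1,2,7,9}; box has {1,2,4,6,7,9} → only 8 remains.
r1c8 = 1: row 1 has {2,3,4,5,6,7,8,9}; col 8 has {2,3,5,9}; box has {2,3,5,7} → only 1 remains.
r2c2 = 6: row 2 has {2,5,7,9}; col 2 has {1,3,4,5,8,9}; box has {2,3,4,5,9} → only 6 remains.
r2c4 = 3: row 2 has {2,5,6,7,9}; col 4 has {2,6,8}; box has {1,2,4,6,7,8,9} → only 3 remains.
r3c5 = 5: row 3 has {1,2,3,4}; col 5 has {3,4,7,8,9}; box has {1,2,3,4,6,7,8,9} → only 5 remains.
r4c8 = 4: row 4 has {5,6,7,8}; col 8 has {1,2,3,5,9}; box has {2,3,5,6,7} → only 4 remains.
r6c2 = 7: row 6 has {2,3,4,9}; col 2 has {1,3,4,5,6,8,9}; box has {4,5} → only 7 remains.
r9c9 = 8: row 9 has {1,3,4,7}; col 9 has {2,3,4,5,6,7}; box has {3,4,5,9} → only 8 remains.
r2c8 = 8: row 2 has {2,3,5,6,7,9}; col 8 has {1,2,3,4,5,9}; box has {1,2,3,5,7} → only 8 remains.
r3c8 = 6: row 3 has {1,2,3,4,5}; col 8 has {1,2,3,4,5,8,9}; box has {1,2,3,5,7,8} → only 6 remains.
r4c6 = 3: row 4 has {4,5,6,7,8}; col 6 has {1,2,7,8,9}; box has {8,9} → only 3 remains.
r5c2 = 2: row 5 has {5}; col 2 has {1,3,4,5,6,7,8,9}; box has {4,5,7} → only 2 remains.
r6c9 = 1: row 6 has {2,3,4,7,9}; col 9 has {2,3,4,5,6,7,8}; box has {2,3,4,5,6,7} → only 1 remains.
r7c8 = 7: row 7 has {4,8,9}; col 8 has {1,2,3,4,5,6,8,9}; box has {3,4,5,8,9} → only 7 remains.
r2c3 = 1: row 2 has {2,3,5,6,7,8,9}; col 3 has {2,4}; box has {2,3,4,5,6,9} → only 1 remains.
r2c7 = 4: row 2 has {1,2,3,5,6,7,8,9}; col 7 has {3,5,7}; box has {1,2,3,5,6,7,8} → only 4 remains.
r3c7 = 9: row 3 has {1,2,3,4,5,6}; col 7 has {3,4,5,7}; box has {1,2,3,4,5,6,7,8} → only 9 remains.
r4c1 = 1: row 4 has {3,4,5,6,7,8}; col 1 has {4,5,9}; box has {2,4,5,7} → only 1 remains.
r4c3 = 9: row 4 has {1,3,4,5,6,7,8}; col 3 has {1,2,4}; box has {1,2,4,5,7} → only 9 remains.
r4c5 = 2: row 4 has {1,3,4,5,6,7,8,9}; col 5 has {3,4,5,7,8,9}; box has {3,8,9} → only 2 remains.
r5c7 = 8: row 5 has {2,5}; col 7 has {3,4,5,7,9}; box has {1,2,3,4,5,6,7} → only 8 remains.
r5c9 = 9: row 5 has {2,5,8}; col 9 has {1,2,3,4,5,6,7,8}; box has {1,2,3,4,5,6,7,8} → only 9 remains.
r6c4 = 5: row 6 has {1,2,3,4,7,9}; col 4 has {2,3,6,8}; box has {2,3,8,9} → only 5 remains.
r6c5 = 6: row 6 has {1,2,3,4,5,7,9}; col 5 has {2,3,4,5,7,8,9}; box has {2,3,5,8,9} → only 6 remains.
r7c4 = 1: row 7 has {4,7,8,9}; col 4 has {2,3,5,6,8}; box has {2,3,7,8} → only 1 remains.
r8c4 = 4: row 8 has {2,3,5,8,9}; col 4 has {1,2,3,5,6,8}; box has {1,2,3,7,8} → only 4 remains.
r9c4 = 9: row 9 has {1,3,4,7,8}; col 4 has {1,2,3,4,5,6,8}; box has {1,2,3,4,7,8} → only 9 remains.
r5c4 = 7: row 5 has {2,5,8,9}; col 4 has {1,2,3,4,5,6,8,9}; box has {2,3,5,6,8,9} → only 7 remains.
r5c5 = 1: row 5 has {2,5,7,8,9}; col 5 has {2,3,4,5,6,7,8,9}; box has {2,3,5,6,7,8,9} → only 1 remains.
r5c6 = 4: row 5 has {1,2,5,7,8,9}; col 6 has {1,2,3,7,8,9}; box has {1,2,3,5,6,7,8,9} → only 4 remains.
r6c3 = 8: row 6 has {1,2,3,4,5,6,7,9}; col 3 has {1,2,4,9}; box has {1,2,4,5,7,9} → only 8 remains.
r3c3 = 7: row 3 has {1,2,3,4,5,6,9}; col 3 has {1,2,4,8,9}; box has {1,2,3,4,5,6,9} → only 7 remains.
r8c3 = 6: row 8 has {2,3,4,5,8,9}; col 3 has {1,2,4,7,8,9}; box has {1,4,8,9} → only 6 remains.

6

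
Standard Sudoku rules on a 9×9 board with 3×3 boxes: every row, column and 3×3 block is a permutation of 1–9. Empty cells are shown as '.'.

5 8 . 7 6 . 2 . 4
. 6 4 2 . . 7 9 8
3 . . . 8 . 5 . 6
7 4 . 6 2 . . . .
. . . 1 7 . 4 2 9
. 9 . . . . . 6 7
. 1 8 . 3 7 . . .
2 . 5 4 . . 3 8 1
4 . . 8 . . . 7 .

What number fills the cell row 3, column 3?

7

row 2, column 1 = 1: row 2 has {2,4,6,7,8,9}; col 1 has {2,3,4,5,7}; box has {3,4,5,6,8} → only 1 remains.
row 2, column 5 = 5: row 2 has {1,2,4,6,7,8,9}; col 5 has {2,3,6,7,8}; box has {2,6,7,8} → only 5 remains.
row 2, column 6 = 3: row 2 has {1,2,4,5,6,7,8,9}; col 6 has {7}; box has {2,5,6,7,8} → only 3 remains.
row 3, column 4 = 9: row 3 has {3,5,6,8}; col 4 has {1,2,4,6,7,8}; box has {2,3,5,6,7,8} → only 9 remains.
row 3, column 8 = 1: row 3 has {3,5,6,8,9}; col 8 has {2,6,7,8,9}; box has {2,4,5,6,7,8,9} → only 1 remains.
row 6, column 1 = 8: row 6 has {6,7,9}; col 1 has {1,2,3,4,5,7}; box has {4,7,9} → only 8 remains.
row 6, column 5 = 4: row 6 has {6,7,8,9}; col 5 has {2,3,5,6,7,8}; box has {1,2,6,7} → only 4 remains.
row 6, column 6 = 5: row 6 has {4,6,7,8,9}; col 6 has {3,7}; box has {1,2,4,6,7} → only 5 remains.
row 6, column 7 = 1: row 6 has {4,5,6,7,8,9}; col 7 has {2,3,4,5,7}; box has {2,4,6,7,9} → only 1 remains.
row 7, column 4 = 5: row 7 has {1,3,7,8}; col 4 has {1,2,4,6,7,8,9}; box has {3,4,7,8} → only 5 remains.
row 7, column 8 = 4: row 7 has {1,3,5,7,8}; col 8 has {1,2,6,7,8,9}; box has {1,3,7,8} → only 4 remains.
row 7, column 9 = 2: row 7 has {1,3,4,5,7,8}; col 9 has {1,4,6,7,8,9}; box has {1,3,4,7,8} → only 2 remains.
row 8, column 2 = 7: row 8 has {1,2,3,4,5,8}; col 2 has {1,4,6,8,9}; box has {1,2,4,5,8} → only 7 remains.
row 8, column 5 = 9: row 8 has {1,2,3,4,5,7,8}; col 5 has {2,3,4,5,6,7,8}; box has {3,4,5,7,8} → only 9 remains.
row 8, column 6 = 6: row 8 has {1,2,3,4,5,7,8,9}; col 6 has {3,5,7}; box has {3,4,5,7,8,9} → only 6 remains.
row 9, column 2 = 3: row 9 has {4,7,8}; col 2 has {1,4,6,7,8,9}; box has {1,2,4,5,7,8} → only 3 remains.
row 9, column 5 = 1: row 9 has {3,4,7,8}; col 5 has {2,3,4,5,6,7,8,9}; box has {3,4,5,6,7,8,9} → only 1 remains.
row 9, column 6 = 2: row 9 has {1,3,4,7,8}; col 6 has {3,5,6,7}; box has {1,3,4,5,6,7,8,9} → only 2 remains.
row 9, column 9 = 5: row 9 has {1,2,3,4,7,8}; col 9 has {1,2,4,6,7,8,9}; box has {1,2,3,4,7,8} → only 5 remains.
row 1, column 3 = 9: row 1 has {2,4,5,6,7,8}; col 3 has {4,5,8}; box has {1,3,4,5,6,8} → only 9 remains.
row 1, column 6 = 1: row 1 has {2,4,5,6,7,8,9}; col 6 has {2,3,5,6,7}; box has {2,3,5,6,7,8,9} → only 1 remains.
row 1, column 8 = 3: row 1 has {1,2,4,5,6,7,8,9}; col 8 has {1,2,4,6,7,8,9}; box has {1,2,4,5,6,7,8,9} → only 3 remains.
row 3, column 2 = 2: row 3 has {1,3,5,6,8,9}; col 2 has {1,3,4,6,7,8,9}; box has {1,3,4,5,6,8,9} → only 2 remains.
row 3, column 3 = 7: row 3 has {1,2,3,5,6,8,9}; col 3 has {4,5,8,9}; box has {1,2,3,4,5,6,8,9} → only 7 remains.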